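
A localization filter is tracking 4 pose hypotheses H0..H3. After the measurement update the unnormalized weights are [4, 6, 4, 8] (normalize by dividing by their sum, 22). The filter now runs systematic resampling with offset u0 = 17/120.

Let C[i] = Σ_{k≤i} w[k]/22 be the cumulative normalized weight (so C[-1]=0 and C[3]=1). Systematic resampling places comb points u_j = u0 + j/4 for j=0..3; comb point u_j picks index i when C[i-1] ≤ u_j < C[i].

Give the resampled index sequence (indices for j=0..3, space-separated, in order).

0 1 3 3

C = [2/11, 5/11, 7/11, 1]
j=0: u_0=17/120 ∈ [0, 2/11) → index 0
j=1: u_1=47/120 ∈ [2/11, 5/11) → index 1
j=2: u_2=77/120 ∈ [7/11, 1) → index 3
j=3: u_3=107/120 ∈ [7/11, 1) → index 3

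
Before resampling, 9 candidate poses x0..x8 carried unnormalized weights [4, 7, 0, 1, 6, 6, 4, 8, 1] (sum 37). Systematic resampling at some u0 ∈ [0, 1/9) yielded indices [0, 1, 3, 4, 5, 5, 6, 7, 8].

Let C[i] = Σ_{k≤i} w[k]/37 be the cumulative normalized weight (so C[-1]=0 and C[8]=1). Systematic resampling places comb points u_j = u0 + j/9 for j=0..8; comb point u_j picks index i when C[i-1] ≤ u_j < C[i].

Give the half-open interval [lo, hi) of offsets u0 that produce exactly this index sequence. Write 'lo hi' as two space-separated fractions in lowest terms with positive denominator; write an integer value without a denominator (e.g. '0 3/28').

C = [4/37, 11/37, 11/37, 12/37, 18/37, 24/37, 28/37, 36/37, 1]
j=0 picked index 0: u0 ∈ [0, 4/37)
j=1 picked index 1: u0 ∈ [-1/333, 62/333)
j=2 picked index 3: u0 ∈ [25/333, 34/333)
j=3 picked index 4: u0 ∈ [-1/111, 17/111)
j=4 picked index 5: u0 ∈ [14/333, 68/333)
j=5 picked index 5: u0 ∈ [-23/333, 31/333)
j=6 picked index 6: u0 ∈ [-2/111, 10/111)
j=7 picked index 7: u0 ∈ [-7/333, 65/333)
j=8 picked index 8: u0 ∈ [28/333, 1/9)
intersection: [28/333, 10/111)

28/333 10/111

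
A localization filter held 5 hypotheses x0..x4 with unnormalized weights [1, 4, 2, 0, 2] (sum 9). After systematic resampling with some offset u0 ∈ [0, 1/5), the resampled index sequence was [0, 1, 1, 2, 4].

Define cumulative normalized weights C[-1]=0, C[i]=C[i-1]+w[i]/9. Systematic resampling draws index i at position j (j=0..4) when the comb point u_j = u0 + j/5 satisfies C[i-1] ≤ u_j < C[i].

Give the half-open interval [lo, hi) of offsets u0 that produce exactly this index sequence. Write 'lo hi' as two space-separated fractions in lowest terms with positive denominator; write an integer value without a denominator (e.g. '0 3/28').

0 1/9

C = [1/9, 5/9, 7/9, 7/9, 1]
j=0 picked index 0: u0 ∈ [0, 1/9)
j=1 picked index 1: u0 ∈ [-4/45, 16/45)
j=2 picked index 1: u0 ∈ [-13/45, 7/45)
j=3 picked index 2: u0 ∈ [-2/45, 8/45)
j=4 picked index 4: u0 ∈ [-1/45, 1/5)
intersection: [0, 1/9)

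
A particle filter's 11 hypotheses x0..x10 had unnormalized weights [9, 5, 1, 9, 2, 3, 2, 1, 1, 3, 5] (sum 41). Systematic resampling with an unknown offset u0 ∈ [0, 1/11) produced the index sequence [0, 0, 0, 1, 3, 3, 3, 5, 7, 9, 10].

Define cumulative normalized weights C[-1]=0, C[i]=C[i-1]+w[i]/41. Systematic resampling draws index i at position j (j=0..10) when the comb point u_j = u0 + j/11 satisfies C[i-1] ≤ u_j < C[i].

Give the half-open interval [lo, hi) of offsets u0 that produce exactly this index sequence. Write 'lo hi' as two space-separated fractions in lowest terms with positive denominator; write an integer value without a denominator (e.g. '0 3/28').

13/451 17/451

C = [9/41, 14/41, 15/41, 24/41, 26/41, 29/41, 31/41, 32/41, 33/41, 36/41, 1]
j=0 picked index 0: u0 ∈ [0, 9/41)
j=1 picked index 0: u0 ∈ [-1/11, 58/451)
j=2 picked index 0: u0 ∈ [-2/11, 17/451)
j=3 picked index 1: u0 ∈ [-24/451, 31/451)
j=4 picked index 3: u0 ∈ [1/451, 100/451)
j=5 picked index 3: u0 ∈ [-40/451, 59/451)
j=6 picked index 3: u0 ∈ [-81/451, 18/451)
j=7 picked index 5: u0 ∈ [-1/451, 32/451)
j=8 picked index 7: u0 ∈ [13/451, 24/451)
j=9 picked index 9: u0 ∈ [-6/451, 27/451)
j=10 picked index 10: u0 ∈ [-14/451, 1/11)
intersection: [13/451, 17/451)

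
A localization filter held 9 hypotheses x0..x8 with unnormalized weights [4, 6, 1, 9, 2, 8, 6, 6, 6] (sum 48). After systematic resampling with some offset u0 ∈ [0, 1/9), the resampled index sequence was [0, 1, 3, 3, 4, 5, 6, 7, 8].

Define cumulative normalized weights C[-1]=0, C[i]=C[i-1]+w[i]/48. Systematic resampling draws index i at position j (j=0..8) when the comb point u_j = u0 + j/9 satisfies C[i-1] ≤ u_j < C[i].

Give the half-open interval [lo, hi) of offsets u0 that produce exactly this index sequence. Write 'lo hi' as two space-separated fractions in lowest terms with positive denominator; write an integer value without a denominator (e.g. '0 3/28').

1/144 1/72

C = [1/12, 5/24, 11/48, 5/12, 11/24, 5/8, 3/4, 7/8, 1]
j=0 picked index 0: u0 ∈ [0, 1/12)
j=1 picked index 1: u0 ∈ [-1/36, 7/72)
j=2 picked index 3: u0 ∈ [1/144, 7/36)
j=3 picked index 3: u0 ∈ [-5/48, 1/12)
j=4 picked index 4: u0 ∈ [-1/36, 1/72)
j=5 picked index 5: u0 ∈ [-7/72, 5/72)
j=6 picked index 6: u0 ∈ [-1/24, 1/12)
j=7 picked index 7: u0 ∈ [-1/36, 7/72)
j=8 picked index 8: u0 ∈ [-1/72, 1/9)
intersection: [1/144, 1/72)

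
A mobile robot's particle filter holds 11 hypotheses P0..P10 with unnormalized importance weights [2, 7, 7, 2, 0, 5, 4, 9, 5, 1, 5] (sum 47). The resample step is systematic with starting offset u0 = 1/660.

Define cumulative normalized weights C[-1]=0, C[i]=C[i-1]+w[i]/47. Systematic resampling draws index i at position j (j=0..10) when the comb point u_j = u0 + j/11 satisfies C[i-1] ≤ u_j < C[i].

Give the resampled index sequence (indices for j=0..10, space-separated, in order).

C = [2/47, 9/47, 16/47, 18/47, 18/47, 23/47, 27/47, 36/47, 41/47, 42/47, 1]
j=0: u_0=1/660 ∈ [0, 2/47) → index 0
j=1: u_1=61/660 ∈ [2/47, 9/47) → index 1
j=2: u_2=11/60 ∈ [2/47, 9/47) → index 1
j=3: u_3=181/660 ∈ [9/47, 16/47) → index 2
j=4: u_4=241/660 ∈ [16/47, 18/47) → index 3
j=5: u_5=301/660 ∈ [18/47, 23/47) → index 5
j=6: u_6=361/660 ∈ [23/47, 27/47) → index 6
j=7: u_7=421/660 ∈ [27/47, 36/47) → index 7
j=8: u_8=481/660 ∈ [27/47, 36/47) → index 7
j=9: u_9=541/660 ∈ [36/47, 41/47) → index 8
j=10: u_10=601/660 ∈ [42/47, 1) → index 10

0 1 1 2 3 5 6 7 7 8 10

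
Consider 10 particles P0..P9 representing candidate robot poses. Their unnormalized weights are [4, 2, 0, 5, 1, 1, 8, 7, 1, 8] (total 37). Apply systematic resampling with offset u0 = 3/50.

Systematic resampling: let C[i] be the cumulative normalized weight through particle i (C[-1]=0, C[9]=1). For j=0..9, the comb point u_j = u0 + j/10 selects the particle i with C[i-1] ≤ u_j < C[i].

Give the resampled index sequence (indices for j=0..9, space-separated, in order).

C = [4/37, 6/37, 6/37, 11/37, 12/37, 13/37, 21/37, 28/37, 29/37, 1]
j=0: u_0=3/50 ∈ [0, 4/37) → index 0
j=1: u_1=4/25 ∈ [4/37, 6/37) → index 1
j=2: u_2=13/50 ∈ [6/37, 11/37) → index 3
j=3: u_3=9/25 ∈ [13/37, 21/37) → index 6
j=4: u_4=23/50 ∈ [13/37, 21/37) → index 6
j=5: u_5=14/25 ∈ [13/37, 21/37) → index 6
j=6: u_6=33/50 ∈ [21/37, 28/37) → index 7
j=7: u_7=19/25 ∈ [28/37, 29/37) → index 8
j=8: u_8=43/50 ∈ [29/37, 1) → index 9
j=9: u_9=24/25 ∈ [29/37, 1) → index 9

0 1 3 6 6 6 7 8 9 9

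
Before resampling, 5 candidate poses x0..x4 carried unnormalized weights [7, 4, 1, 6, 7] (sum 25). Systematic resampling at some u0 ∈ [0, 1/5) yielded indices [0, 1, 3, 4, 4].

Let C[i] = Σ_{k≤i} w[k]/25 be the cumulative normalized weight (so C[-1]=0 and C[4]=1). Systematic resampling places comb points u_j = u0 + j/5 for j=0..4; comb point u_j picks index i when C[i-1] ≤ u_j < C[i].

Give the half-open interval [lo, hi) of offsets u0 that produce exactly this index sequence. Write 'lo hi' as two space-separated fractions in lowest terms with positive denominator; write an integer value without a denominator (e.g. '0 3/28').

C = [7/25, 11/25, 12/25, 18/25, 1]
j=0 picked index 0: u0 ∈ [0, 7/25)
j=1 picked index 1: u0 ∈ [2/25, 6/25)
j=2 picked index 3: u0 ∈ [2/25, 8/25)
j=3 picked index 4: u0 ∈ [3/25, 2/5)
j=4 picked index 4: u0 ∈ [-2/25, 1/5)
intersection: [3/25, 1/5)

3/25 1/5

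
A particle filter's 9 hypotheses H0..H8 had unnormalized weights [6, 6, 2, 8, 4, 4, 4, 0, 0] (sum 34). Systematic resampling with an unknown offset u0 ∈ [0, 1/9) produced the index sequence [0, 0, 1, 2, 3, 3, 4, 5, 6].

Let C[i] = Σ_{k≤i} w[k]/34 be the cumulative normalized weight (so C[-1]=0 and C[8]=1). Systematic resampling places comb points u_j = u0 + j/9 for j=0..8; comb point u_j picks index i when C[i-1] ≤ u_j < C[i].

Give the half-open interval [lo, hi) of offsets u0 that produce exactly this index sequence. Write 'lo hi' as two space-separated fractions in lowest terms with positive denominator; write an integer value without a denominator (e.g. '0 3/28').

C = [3/17, 6/17, 7/17, 11/17, 13/17, 15/17, 1, 1, 1]
j=0 picked index 0: u0 ∈ [0, 3/17)
j=1 picked index 0: u0 ∈ [-1/9, 10/153)
j=2 picked index 1: u0 ∈ [-7/153, 20/153)
j=3 picked index 2: u0 ∈ [1/51, 4/51)
j=4 picked index 3: u0 ∈ [-5/153, 31/153)
j=5 picked index 3: u0 ∈ [-22/153, 14/153)
j=6 picked index 4: u0 ∈ [-1/51, 5/51)
j=7 picked index 5: u0 ∈ [-2/153, 16/153)
j=8 picked index 6: u0 ∈ [-1/153, 1/9)
intersection: [1/51, 10/153)

1/51 10/153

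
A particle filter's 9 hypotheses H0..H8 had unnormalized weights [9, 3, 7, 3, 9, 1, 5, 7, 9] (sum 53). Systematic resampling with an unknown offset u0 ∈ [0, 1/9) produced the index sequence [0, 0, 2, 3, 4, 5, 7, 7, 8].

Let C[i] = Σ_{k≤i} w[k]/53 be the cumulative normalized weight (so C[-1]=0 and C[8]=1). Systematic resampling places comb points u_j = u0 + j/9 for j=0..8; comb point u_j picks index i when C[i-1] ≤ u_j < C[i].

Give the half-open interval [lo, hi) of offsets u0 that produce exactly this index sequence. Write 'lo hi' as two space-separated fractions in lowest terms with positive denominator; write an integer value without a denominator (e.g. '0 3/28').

C = [9/53, 12/53, 19/53, 22/53, 31/53, 32/53, 37/53, 44/53, 1]
j=0 picked index 0: u0 ∈ [0, 9/53)
j=1 picked index 0: u0 ∈ [-1/9, 28/477)
j=2 picked index 2: u0 ∈ [2/477, 65/477)
j=3 picked index 3: u0 ∈ [4/159, 13/159)
j=4 picked index 4: u0 ∈ [-14/477, 67/477)
j=5 picked index 5: u0 ∈ [14/477, 23/477)
j=6 picked index 7: u0 ∈ [5/159, 26/159)
j=7 picked index 7: u0 ∈ [-38/477, 25/477)
j=8 picked index 8: u0 ∈ [-28/477, 1/9)
intersection: [5/159, 23/477)

5/159 23/477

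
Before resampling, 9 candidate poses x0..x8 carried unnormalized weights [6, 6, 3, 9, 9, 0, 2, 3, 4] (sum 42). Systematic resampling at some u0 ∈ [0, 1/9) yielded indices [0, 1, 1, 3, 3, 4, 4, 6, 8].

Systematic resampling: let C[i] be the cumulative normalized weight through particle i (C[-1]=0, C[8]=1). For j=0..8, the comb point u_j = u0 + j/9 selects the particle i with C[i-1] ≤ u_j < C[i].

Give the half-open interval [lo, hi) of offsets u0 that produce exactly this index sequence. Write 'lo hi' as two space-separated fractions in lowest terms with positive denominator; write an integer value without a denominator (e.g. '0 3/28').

2/63 1/18

C = [1/7, 2/7, 5/14, 4/7, 11/14, 11/14, 5/6, 19/21, 1]
j=0 picked index 0: u0 ∈ [0, 1/7)
j=1 picked index 1: u0 ∈ [2/63, 11/63)
j=2 picked index 1: u0 ∈ [-5/63, 4/63)
j=3 picked index 3: u0 ∈ [1/42, 5/21)
j=4 picked index 3: u0 ∈ [-11/126, 8/63)
j=5 picked index 4: u0 ∈ [1/63, 29/126)
j=6 picked index 4: u0 ∈ [-2/21, 5/42)
j=7 picked index 6: u0 ∈ [1/126, 1/18)
j=8 picked index 8: u0 ∈ [1/63, 1/9)
intersection: [2/63, 1/18)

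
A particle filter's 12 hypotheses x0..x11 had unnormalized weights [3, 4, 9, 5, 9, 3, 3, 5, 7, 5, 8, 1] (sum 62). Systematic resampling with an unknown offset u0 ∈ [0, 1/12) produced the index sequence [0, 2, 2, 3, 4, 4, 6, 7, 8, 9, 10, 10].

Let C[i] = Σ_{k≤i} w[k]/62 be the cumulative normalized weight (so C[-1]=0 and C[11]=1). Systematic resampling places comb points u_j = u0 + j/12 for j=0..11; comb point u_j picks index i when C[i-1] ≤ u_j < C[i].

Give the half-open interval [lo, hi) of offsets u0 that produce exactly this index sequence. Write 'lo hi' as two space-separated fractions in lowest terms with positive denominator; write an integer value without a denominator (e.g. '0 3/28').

C = [3/62, 7/62, 8/31, 21/62, 15/31, 33/62, 18/31, 41/62, 24/31, 53/62, 61/62, 1]
j=0 picked index 0: u0 ∈ [0, 3/62)
j=1 picked index 2: u0 ∈ [11/372, 65/372)
j=2 picked index 2: u0 ∈ [-5/93, 17/186)
j=3 picked index 3: u0 ∈ [1/124, 11/124)
j=4 picked index 4: u0 ∈ [1/186, 14/93)
j=5 picked index 4: u0 ∈ [-29/372, 25/372)
j=6 picked index 6: u0 ∈ [1/31, 5/62)
j=7 picked index 7: u0 ∈ [-1/372, 29/372)
j=8 picked index 8: u0 ∈ [-1/186, 10/93)
j=9 picked index 9: u0 ∈ [3/124, 13/124)
j=10 picked index 10: u0 ∈ [2/93, 14/93)
j=11 picked index 10: u0 ∈ [-23/372, 25/372)
intersection: [1/31, 3/62)

1/31 3/62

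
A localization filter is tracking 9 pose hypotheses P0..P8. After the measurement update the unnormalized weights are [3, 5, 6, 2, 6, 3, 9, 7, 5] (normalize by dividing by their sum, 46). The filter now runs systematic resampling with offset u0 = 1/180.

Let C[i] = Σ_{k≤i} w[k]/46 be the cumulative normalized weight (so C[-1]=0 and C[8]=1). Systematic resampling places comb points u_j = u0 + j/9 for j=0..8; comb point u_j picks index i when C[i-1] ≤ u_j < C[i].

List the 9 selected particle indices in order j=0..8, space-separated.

0 1 2 3 4 6 6 7 8

C = [3/46, 4/23, 7/23, 8/23, 11/23, 25/46, 17/23, 41/46, 1]
j=0: u_0=1/180 ∈ [0, 3/46) → index 0
j=1: u_1=7/60 ∈ [3/46, 4/23) → index 1
j=2: u_2=41/180 ∈ [4/23, 7/23) → index 2
j=3: u_3=61/180 ∈ [7/23, 8/23) → index 3
j=4: u_4=9/20 ∈ [8/23, 11/23) → index 4
j=5: u_5=101/180 ∈ [25/46, 17/23) → index 6
j=6: u_6=121/180 ∈ [25/46, 17/23) → index 6
j=7: u_7=47/60 ∈ [17/23, 41/46) → index 7
j=8: u_8=161/180 ∈ [41/46, 1) → index 8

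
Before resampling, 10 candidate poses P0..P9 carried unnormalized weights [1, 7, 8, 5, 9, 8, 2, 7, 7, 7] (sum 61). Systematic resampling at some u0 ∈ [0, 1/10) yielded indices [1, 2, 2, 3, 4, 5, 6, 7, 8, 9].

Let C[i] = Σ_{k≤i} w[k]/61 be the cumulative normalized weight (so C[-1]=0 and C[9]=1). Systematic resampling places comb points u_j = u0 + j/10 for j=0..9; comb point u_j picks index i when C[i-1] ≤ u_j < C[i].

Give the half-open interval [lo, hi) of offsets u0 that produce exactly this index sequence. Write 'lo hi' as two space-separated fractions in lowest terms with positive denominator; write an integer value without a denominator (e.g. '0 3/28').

19/610 27/610

C = [1/61, 8/61, 16/61, 21/61, 30/61, 38/61, 40/61, 47/61, 54/61, 1]
j=0 picked index 1: u0 ∈ [1/61, 8/61)
j=1 picked index 2: u0 ∈ [19/610, 99/610)
j=2 picked index 2: u0 ∈ [-21/305, 19/305)
j=3 picked index 3: u0 ∈ [-23/610, 27/610)
j=4 picked index 4: u0 ∈ [-17/305, 28/305)
j=5 picked index 5: u0 ∈ [-1/122, 15/122)
j=6 picked index 6: u0 ∈ [7/305, 17/305)
j=7 picked index 7: u0 ∈ [-27/610, 43/610)
j=8 picked index 8: u0 ∈ [-9/305, 26/305)
j=9 picked index 9: u0 ∈ [-9/610, 1/10)
intersection: [19/610, 27/610)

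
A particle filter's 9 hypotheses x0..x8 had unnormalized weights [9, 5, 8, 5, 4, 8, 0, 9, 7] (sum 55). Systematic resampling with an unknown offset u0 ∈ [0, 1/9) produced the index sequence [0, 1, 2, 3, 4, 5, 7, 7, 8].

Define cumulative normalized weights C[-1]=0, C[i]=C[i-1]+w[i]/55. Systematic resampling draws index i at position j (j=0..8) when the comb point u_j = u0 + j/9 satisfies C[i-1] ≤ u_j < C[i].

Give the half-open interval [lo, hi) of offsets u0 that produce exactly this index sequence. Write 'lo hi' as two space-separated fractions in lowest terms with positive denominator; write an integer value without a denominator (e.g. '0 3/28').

C = [9/55, 14/55, 2/5, 27/55, 31/55, 39/55, 39/55, 48/55, 1]
j=0 picked index 0: u0 ∈ [0, 9/55)
j=1 picked index 1: u0 ∈ [26/495, 71/495)
j=2 picked index 2: u0 ∈ [16/495, 8/45)
j=3 picked index 3: u0 ∈ [1/15, 26/165)
j=4 picked index 4: u0 ∈ [23/495, 59/495)
j=5 picked index 5: u0 ∈ [4/495, 76/495)
j=6 picked index 7: u0 ∈ [7/165, 34/165)
j=7 picked index 7: u0 ∈ [-34/495, 47/495)
j=8 picked index 8: u0 ∈ [-8/495, 1/9)
intersection: [1/15, 47/495)

1/15 47/495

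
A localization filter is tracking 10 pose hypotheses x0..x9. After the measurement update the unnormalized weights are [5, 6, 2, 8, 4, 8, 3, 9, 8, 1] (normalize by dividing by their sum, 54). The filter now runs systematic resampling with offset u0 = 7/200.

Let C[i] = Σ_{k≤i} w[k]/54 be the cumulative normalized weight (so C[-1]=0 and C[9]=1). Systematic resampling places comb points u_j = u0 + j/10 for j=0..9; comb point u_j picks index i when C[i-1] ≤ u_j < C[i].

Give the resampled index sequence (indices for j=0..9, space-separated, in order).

0 1 2 3 4 5 6 7 8 8

C = [5/54, 11/54, 13/54, 7/18, 25/54, 11/18, 2/3, 5/6, 53/54, 1]
j=0: u_0=7/200 ∈ [0, 5/54) → index 0
j=1: u_1=27/200 ∈ [5/54, 11/54) → index 1
j=2: u_2=47/200 ∈ [11/54, 13/54) → index 2
j=3: u_3=67/200 ∈ [13/54, 7/18) → index 3
j=4: u_4=87/200 ∈ [7/18, 25/54) → index 4
j=5: u_5=107/200 ∈ [25/54, 11/18) → index 5
j=6: u_6=127/200 ∈ [11/18, 2/3) → index 6
j=7: u_7=147/200 ∈ [2/3, 5/6) → index 7
j=8: u_8=167/200 ∈ [5/6, 53/54) → index 8
j=9: u_9=187/200 ∈ [5/6, 53/54) → index 8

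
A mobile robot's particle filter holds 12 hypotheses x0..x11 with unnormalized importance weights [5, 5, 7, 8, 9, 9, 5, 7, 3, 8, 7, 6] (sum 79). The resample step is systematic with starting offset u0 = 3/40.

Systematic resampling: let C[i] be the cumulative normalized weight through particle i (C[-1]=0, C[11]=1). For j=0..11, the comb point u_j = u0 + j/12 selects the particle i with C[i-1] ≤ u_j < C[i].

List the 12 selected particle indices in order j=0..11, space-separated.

1 2 3 4 4 5 6 7 9 9 10 11

C = [5/79, 10/79, 17/79, 25/79, 34/79, 43/79, 48/79, 55/79, 58/79, 66/79, 73/79, 1]
j=0: u_0=3/40 ∈ [5/79, 10/79) → index 1
j=1: u_1=19/120 ∈ [10/79, 17/79) → index 2
j=2: u_2=29/120 ∈ [17/79, 25/79) → index 3
j=3: u_3=13/40 ∈ [25/79, 34/79) → index 4
j=4: u_4=49/120 ∈ [25/79, 34/79) → index 4
j=5: u_5=59/120 ∈ [34/79, 43/79) → index 5
j=6: u_6=23/40 ∈ [43/79, 48/79) → index 6
j=7: u_7=79/120 ∈ [48/79, 55/79) → index 7
j=8: u_8=89/120 ∈ [58/79, 66/79) → index 9
j=9: u_9=33/40 ∈ [58/79, 66/79) → index 9
j=10: u_10=109/120 ∈ [66/79, 73/79) → index 10
j=11: u_11=119/120 ∈ [73/79, 1) → index 11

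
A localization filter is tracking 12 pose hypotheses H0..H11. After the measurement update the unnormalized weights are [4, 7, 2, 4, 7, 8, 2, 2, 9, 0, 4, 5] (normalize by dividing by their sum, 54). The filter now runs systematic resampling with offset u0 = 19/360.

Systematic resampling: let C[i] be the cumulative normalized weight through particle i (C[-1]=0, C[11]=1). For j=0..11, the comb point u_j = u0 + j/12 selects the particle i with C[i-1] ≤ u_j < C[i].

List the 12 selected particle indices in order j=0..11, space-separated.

C = [2/27, 11/54, 13/54, 17/54, 4/9, 16/27, 17/27, 2/3, 5/6, 5/6, 49/54, 1]
j=0: u_0=19/360 ∈ [0, 2/27) → index 0
j=1: u_1=49/360 ∈ [2/27, 11/54) → index 1
j=2: u_2=79/360 ∈ [11/54, 13/54) → index 2
j=3: u_3=109/360 ∈ [13/54, 17/54) → index 3
j=4: u_4=139/360 ∈ [17/54, 4/9) → index 4
j=5: u_5=169/360 ∈ [4/9, 16/27) → index 5
j=6: u_6=199/360 ∈ [4/9, 16/27) → index 5
j=7: u_7=229/360 ∈ [17/27, 2/3) → index 7
j=8: u_8=259/360 ∈ [2/3, 5/6) → index 8
j=9: u_9=289/360 ∈ [2/3, 5/6) → index 8
j=10: u_10=319/360 ∈ [5/6, 49/54) → index 10
j=11: u_11=349/360 ∈ [49/54, 1) → index 11

0 1 2 3 4 5 5 7 8 8 10 11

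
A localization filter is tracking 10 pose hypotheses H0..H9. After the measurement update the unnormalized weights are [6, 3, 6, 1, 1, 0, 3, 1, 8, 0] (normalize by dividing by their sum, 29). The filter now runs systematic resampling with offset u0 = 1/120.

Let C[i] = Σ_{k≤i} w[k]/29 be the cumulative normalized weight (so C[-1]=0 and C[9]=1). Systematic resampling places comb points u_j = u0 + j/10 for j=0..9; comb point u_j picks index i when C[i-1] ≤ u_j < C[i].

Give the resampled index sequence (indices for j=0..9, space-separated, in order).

0 0 1 1 2 2 6 7 8 8

C = [6/29, 9/29, 15/29, 16/29, 17/29, 17/29, 20/29, 21/29, 1, 1]
j=0: u_0=1/120 ∈ [0, 6/29) → index 0
j=1: u_1=13/120 ∈ [0, 6/29) → index 0
j=2: u_2=5/24 ∈ [6/29, 9/29) → index 1
j=3: u_3=37/120 ∈ [6/29, 9/29) → index 1
j=4: u_4=49/120 ∈ [9/29, 15/29) → index 2
j=5: u_5=61/120 ∈ [9/29, 15/29) → index 2
j=6: u_6=73/120 ∈ [17/29, 20/29) → index 6
j=7: u_7=17/24 ∈ [20/29, 21/29) → index 7
j=8: u_8=97/120 ∈ [21/29, 1) → index 8
j=9: u_9=109/120 ∈ [21/29, 1) → index 8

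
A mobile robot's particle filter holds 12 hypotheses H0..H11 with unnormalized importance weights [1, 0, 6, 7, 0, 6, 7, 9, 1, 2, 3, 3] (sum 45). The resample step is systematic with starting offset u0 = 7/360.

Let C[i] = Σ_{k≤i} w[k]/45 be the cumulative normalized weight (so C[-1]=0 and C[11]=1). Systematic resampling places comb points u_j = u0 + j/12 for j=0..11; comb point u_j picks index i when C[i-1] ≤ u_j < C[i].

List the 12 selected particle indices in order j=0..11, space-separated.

C = [1/45, 1/45, 7/45, 14/45, 14/45, 4/9, 3/5, 4/5, 37/45, 13/15, 14/15, 1]
j=0: u_0=7/360 ∈ [0, 1/45) → index 0
j=1: u_1=37/360 ∈ [1/45, 7/45) → index 2
j=2: u_2=67/360 ∈ [7/45, 14/45) → index 3
j=3: u_3=97/360 ∈ [7/45, 14/45) → index 3
j=4: u_4=127/360 ∈ [14/45, 4/9) → index 5
j=5: u_5=157/360 ∈ [14/45, 4/9) → index 5
j=6: u_6=187/360 ∈ [4/9, 3/5) → index 6
j=7: u_7=217/360 ∈ [3/5, 4/5) → index 7
j=8: u_8=247/360 ∈ [3/5, 4/5) → index 7
j=9: u_9=277/360 ∈ [3/5, 4/5) → index 7
j=10: u_10=307/360 ∈ [37/45, 13/15) → index 9
j=11: u_11=337/360 ∈ [14/15, 1) → index 11

0 2 3 3 5 5 6 7 7 7 9 11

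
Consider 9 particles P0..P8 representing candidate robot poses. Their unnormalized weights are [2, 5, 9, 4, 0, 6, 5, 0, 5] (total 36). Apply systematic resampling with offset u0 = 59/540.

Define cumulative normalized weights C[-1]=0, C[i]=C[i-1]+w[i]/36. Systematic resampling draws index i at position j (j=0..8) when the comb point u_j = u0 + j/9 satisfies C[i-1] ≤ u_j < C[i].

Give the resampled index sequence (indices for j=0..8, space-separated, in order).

C = [1/18, 7/36, 4/9, 5/9, 5/9, 13/18, 31/36, 31/36, 1]
j=0: u_0=59/540 ∈ [1/18, 7/36) → index 1
j=1: u_1=119/540 ∈ [7/36, 4/9) → index 2
j=2: u_2=179/540 ∈ [7/36, 4/9) → index 2
j=3: u_3=239/540 ∈ [7/36, 4/9) → index 2
j=4: u_4=299/540 ∈ [4/9, 5/9) → index 3
j=5: u_5=359/540 ∈ [5/9, 13/18) → index 5
j=6: u_6=419/540 ∈ [13/18, 31/36) → index 6
j=7: u_7=479/540 ∈ [31/36, 1) → index 8
j=8: u_8=539/540 ∈ [31/36, 1) → index 8

1 2 2 2 3 5 6 8 8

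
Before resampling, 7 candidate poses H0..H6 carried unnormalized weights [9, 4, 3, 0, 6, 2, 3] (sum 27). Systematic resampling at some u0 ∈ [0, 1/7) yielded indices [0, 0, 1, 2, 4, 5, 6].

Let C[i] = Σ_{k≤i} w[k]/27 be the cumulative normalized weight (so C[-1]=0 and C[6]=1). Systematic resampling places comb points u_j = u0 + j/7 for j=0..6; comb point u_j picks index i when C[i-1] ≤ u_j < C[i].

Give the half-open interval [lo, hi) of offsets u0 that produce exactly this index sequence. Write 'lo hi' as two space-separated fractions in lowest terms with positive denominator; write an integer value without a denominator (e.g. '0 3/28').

19/189 1/7

C = [1/3, 13/27, 16/27, 16/27, 22/27, 8/9, 1]
j=0 picked index 0: u0 ∈ [0, 1/3)
j=1 picked index 0: u0 ∈ [-1/7, 4/21)
j=2 picked index 1: u0 ∈ [1/21, 37/189)
j=3 picked index 2: u0 ∈ [10/189, 31/189)
j=4 picked index 4: u0 ∈ [4/189, 46/189)
j=5 picked index 5: u0 ∈ [19/189, 11/63)
j=6 picked index 6: u0 ∈ [2/63, 1/7)
intersection: [19/189, 1/7)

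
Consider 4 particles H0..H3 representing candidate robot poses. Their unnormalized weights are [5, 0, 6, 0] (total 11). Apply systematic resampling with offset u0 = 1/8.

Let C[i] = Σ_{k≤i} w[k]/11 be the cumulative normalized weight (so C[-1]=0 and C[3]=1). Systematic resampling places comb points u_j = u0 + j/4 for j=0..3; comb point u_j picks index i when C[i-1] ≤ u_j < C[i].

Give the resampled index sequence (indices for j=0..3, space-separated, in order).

C = [5/11, 5/11, 1, 1]
j=0: u_0=1/8 ∈ [0, 5/11) → index 0
j=1: u_1=3/8 ∈ [0, 5/11) → index 0
j=2: u_2=5/8 ∈ [5/11, 1) → index 2
j=3: u_3=7/8 ∈ [5/11, 1) → index 2

0 0 2 2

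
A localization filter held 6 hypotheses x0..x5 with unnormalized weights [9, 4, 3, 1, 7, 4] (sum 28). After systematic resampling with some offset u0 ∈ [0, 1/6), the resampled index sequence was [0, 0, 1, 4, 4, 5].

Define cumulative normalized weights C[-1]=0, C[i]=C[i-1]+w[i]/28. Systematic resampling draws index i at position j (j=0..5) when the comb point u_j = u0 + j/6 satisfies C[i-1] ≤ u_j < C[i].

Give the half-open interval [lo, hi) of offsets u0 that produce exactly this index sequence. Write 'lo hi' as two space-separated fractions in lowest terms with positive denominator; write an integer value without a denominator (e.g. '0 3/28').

C = [9/28, 13/28, 4/7, 17/28, 6/7, 1]
j=0 picked index 0: u0 ∈ [0, 9/28)
j=1 picked index 0: u0 ∈ [-1/6, 13/84)
j=2 picked index 1: u0 ∈ [-1/84, 11/84)
j=3 picked index 4: u0 ∈ [3/28, 5/14)
j=4 picked index 4: u0 ∈ [-5/84, 4/21)
j=5 picked index 5: u0 ∈ [1/42, 1/6)
intersection: [3/28, 11/84)

3/28 11/84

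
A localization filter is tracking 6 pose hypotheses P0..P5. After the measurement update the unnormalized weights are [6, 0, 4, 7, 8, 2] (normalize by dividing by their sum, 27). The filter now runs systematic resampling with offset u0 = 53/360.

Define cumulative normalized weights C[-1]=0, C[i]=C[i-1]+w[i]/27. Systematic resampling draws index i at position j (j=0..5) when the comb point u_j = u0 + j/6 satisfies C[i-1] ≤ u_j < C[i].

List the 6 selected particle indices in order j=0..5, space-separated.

0 2 3 4 4 5

C = [2/9, 2/9, 10/27, 17/27, 25/27, 1]
j=0: u_0=53/360 ∈ [0, 2/9) → index 0
j=1: u_1=113/360 ∈ [2/9, 10/27) → index 2
j=2: u_2=173/360 ∈ [10/27, 17/27) → index 3
j=3: u_3=233/360 ∈ [17/27, 25/27) → index 4
j=4: u_4=293/360 ∈ [17/27, 25/27) → index 4
j=5: u_5=353/360 ∈ [25/27, 1) → index 5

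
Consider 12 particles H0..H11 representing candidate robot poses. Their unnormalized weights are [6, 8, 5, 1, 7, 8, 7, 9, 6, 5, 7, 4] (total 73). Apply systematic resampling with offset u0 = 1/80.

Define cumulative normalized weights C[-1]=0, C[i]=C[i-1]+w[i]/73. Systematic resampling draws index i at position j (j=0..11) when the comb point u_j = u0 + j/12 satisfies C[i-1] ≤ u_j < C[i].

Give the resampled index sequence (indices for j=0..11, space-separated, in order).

0 1 1 3 4 5 6 7 7 8 9 10

C = [6/73, 14/73, 19/73, 20/73, 27/73, 35/73, 42/73, 51/73, 57/73, 62/73, 69/73, 1]
j=0: u_0=1/80 ∈ [0, 6/73) → index 0
j=1: u_1=23/240 ∈ [6/73, 14/73) → index 1
j=2: u_2=43/240 ∈ [6/73, 14/73) → index 1
j=3: u_3=21/80 ∈ [19/73, 20/73) → index 3
j=4: u_4=83/240 ∈ [20/73, 27/73) → index 4
j=5: u_5=103/240 ∈ [27/73, 35/73) → index 5
j=6: u_6=41/80 ∈ [35/73, 42/73) → index 6
j=7: u_7=143/240 ∈ [42/73, 51/73) → index 7
j=8: u_8=163/240 ∈ [42/73, 51/73) → index 7
j=9: u_9=61/80 ∈ [51/73, 57/73) → index 8
j=10: u_10=203/240 ∈ [57/73, 62/73) → index 9
j=11: u_11=223/240 ∈ [62/73, 69/73) → index 10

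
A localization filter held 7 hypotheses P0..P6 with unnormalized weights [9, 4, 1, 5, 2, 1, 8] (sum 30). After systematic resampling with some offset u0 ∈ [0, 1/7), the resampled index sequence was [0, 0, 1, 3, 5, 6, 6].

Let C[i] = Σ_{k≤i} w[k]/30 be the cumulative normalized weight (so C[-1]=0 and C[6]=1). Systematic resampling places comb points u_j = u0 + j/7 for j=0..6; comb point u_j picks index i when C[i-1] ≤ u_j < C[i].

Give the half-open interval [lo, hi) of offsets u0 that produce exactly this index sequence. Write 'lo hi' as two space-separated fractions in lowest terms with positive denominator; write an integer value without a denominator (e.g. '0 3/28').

C = [3/10, 13/30, 7/15, 19/30, 7/10, 11/15, 1]
j=0 picked index 0: u0 ∈ [0, 3/10)
j=1 picked index 0: u0 ∈ [-1/7, 11/70)
j=2 picked index 1: u0 ∈ [1/70, 31/210)
j=3 picked index 3: u0 ∈ [4/105, 43/210)
j=4 picked index 5: u0 ∈ [9/70, 17/105)
j=5 picked index 6: u0 ∈ [2/105, 2/7)
j=6 picked index 6: u0 ∈ [-13/105, 1/7)
intersection: [9/70, 1/7)

9/70 1/7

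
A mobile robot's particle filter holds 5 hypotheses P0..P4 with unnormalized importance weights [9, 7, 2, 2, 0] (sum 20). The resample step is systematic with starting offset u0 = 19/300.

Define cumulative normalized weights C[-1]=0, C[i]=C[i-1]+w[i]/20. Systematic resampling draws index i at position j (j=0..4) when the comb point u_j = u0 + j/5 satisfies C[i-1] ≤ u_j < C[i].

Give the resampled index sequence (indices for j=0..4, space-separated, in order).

0 0 1 1 2

C = [9/20, 4/5, 9/10, 1, 1]
j=0: u_0=19/300 ∈ [0, 9/20) → index 0
j=1: u_1=79/300 ∈ [0, 9/20) → index 0
j=2: u_2=139/300 ∈ [9/20, 4/5) → index 1
j=3: u_3=199/300 ∈ [9/20, 4/5) → index 1
j=4: u_4=259/300 ∈ [4/5, 9/10) → index 2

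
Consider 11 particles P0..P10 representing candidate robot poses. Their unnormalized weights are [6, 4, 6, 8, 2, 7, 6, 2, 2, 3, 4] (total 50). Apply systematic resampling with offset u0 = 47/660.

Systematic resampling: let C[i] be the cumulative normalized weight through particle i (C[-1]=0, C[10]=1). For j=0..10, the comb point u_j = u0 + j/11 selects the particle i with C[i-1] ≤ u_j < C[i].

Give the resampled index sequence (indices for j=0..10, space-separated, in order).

0 1 2 3 3 5 5 6 7 9 10

C = [3/25, 1/5, 8/25, 12/25, 13/25, 33/50, 39/50, 41/50, 43/50, 23/25, 1]
j=0: u_0=47/660 ∈ [0, 3/25) → index 0
j=1: u_1=107/660 ∈ [3/25, 1/5) → index 1
j=2: u_2=167/660 ∈ [1/5, 8/25) → index 2
j=3: u_3=227/660 ∈ [8/25, 12/25) → index 3
j=4: u_4=287/660 ∈ [8/25, 12/25) → index 3
j=5: u_5=347/660 ∈ [13/25, 33/50) → index 5
j=6: u_6=37/60 ∈ [13/25, 33/50) → index 5
j=7: u_7=467/660 ∈ [33/50, 39/50) → index 6
j=8: u_8=527/660 ∈ [39/50, 41/50) → index 7
j=9: u_9=587/660 ∈ [43/50, 23/25) → index 9
j=10: u_10=647/660 ∈ [23/25, 1) → index 10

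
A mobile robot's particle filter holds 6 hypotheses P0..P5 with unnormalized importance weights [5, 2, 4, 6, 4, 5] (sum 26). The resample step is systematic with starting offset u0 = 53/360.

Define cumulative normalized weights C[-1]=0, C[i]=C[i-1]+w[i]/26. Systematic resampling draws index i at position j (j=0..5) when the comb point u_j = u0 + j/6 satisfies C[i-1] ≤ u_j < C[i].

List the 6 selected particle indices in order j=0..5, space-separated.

C = [5/26, 7/26, 11/26, 17/26, 21/26, 1]
j=0: u_0=53/360 ∈ [0, 5/26) → index 0
j=1: u_1=113/360 ∈ [7/26, 11/26) → index 2
j=2: u_2=173/360 ∈ [11/26, 17/26) → index 3
j=3: u_3=233/360 ∈ [11/26, 17/26) → index 3
j=4: u_4=293/360 ∈ [21/26, 1) → index 5
j=5: u_5=353/360 ∈ [21/26, 1) → index 5

0 2 3 3 5 5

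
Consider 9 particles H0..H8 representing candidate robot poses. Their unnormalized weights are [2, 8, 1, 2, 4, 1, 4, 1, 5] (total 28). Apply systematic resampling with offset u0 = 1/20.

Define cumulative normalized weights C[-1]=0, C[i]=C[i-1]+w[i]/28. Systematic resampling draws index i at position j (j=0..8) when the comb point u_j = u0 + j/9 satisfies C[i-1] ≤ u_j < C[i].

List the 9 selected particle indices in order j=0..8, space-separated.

C = [1/14, 5/14, 11/28, 13/28, 17/28, 9/14, 11/14, 23/28, 1]
j=0: u_0=1/20 ∈ [0, 1/14) → index 0
j=1: u_1=29/180 ∈ [1/14, 5/14) → index 1
j=2: u_2=49/180 ∈ [1/14, 5/14) → index 1
j=3: u_3=23/60 ∈ [5/14, 11/28) → index 2
j=4: u_4=89/180 ∈ [13/28, 17/28) → index 4
j=5: u_5=109/180 ∈ [13/28, 17/28) → index 4
j=6: u_6=43/60 ∈ [9/14, 11/14) → index 6
j=7: u_7=149/180 ∈ [23/28, 1) → index 8
j=8: u_8=169/180 ∈ [23/28, 1) → index 8

0 1 1 2 4 4 6 8 8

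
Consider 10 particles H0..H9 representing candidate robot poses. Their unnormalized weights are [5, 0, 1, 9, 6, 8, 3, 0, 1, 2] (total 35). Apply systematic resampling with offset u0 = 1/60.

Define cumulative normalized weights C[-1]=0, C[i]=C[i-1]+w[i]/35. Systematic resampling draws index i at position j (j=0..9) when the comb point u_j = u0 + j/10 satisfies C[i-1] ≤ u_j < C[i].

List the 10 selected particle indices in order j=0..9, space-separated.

C = [1/7, 1/7, 6/35, 3/7, 3/5, 29/35, 32/35, 32/35, 33/35, 1]
j=0: u_0=1/60 ∈ [0, 1/7) → index 0
j=1: u_1=7/60 ∈ [0, 1/7) → index 0
j=2: u_2=13/60 ∈ [6/35, 3/7) → index 3
j=3: u_3=19/60 ∈ [6/35, 3/7) → index 3
j=4: u_4=5/12 ∈ [6/35, 3/7) → index 3
j=5: u_5=31/60 ∈ [3/7, 3/5) → index 4
j=6: u_6=37/60 ∈ [3/5, 29/35) → index 5
j=7: u_7=43/60 ∈ [3/5, 29/35) → index 5
j=8: u_8=49/60 ∈ [3/5, 29/35) → index 5
j=9: u_9=11/12 ∈ [32/35, 33/35) → index 8

0 0 3 3 3 4 5 5 5 8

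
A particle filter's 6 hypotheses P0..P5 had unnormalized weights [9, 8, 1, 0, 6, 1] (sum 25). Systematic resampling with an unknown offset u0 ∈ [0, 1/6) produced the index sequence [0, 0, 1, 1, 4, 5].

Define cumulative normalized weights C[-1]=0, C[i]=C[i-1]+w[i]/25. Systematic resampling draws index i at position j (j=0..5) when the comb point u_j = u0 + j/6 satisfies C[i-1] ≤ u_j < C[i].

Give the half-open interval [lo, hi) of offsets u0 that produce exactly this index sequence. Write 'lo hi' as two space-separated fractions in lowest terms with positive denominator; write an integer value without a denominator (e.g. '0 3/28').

19/150 1/6

C = [9/25, 17/25, 18/25, 18/25, 24/25, 1]
j=0 picked index 0: u0 ∈ [0, 9/25)
j=1 picked index 0: u0 ∈ [-1/6, 29/150)
j=2 picked index 1: u0 ∈ [2/75, 26/75)
j=3 picked index 1: u0 ∈ [-7/50, 9/50)
j=4 picked index 4: u0 ∈ [4/75, 22/75)
j=5 picked index 5: u0 ∈ [19/150, 1/6)
intersection: [19/150, 1/6)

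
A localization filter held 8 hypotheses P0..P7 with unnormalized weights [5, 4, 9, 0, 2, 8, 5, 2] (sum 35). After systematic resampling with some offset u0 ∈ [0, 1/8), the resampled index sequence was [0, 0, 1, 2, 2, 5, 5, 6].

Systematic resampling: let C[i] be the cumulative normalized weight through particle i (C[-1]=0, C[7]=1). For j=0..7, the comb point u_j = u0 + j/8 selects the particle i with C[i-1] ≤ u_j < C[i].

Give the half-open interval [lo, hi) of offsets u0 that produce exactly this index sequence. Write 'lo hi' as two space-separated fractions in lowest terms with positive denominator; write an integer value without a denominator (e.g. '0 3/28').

C = [1/7, 9/35, 18/35, 18/35, 4/7, 4/5, 33/35, 1]
j=0 picked index 0: u0 ∈ [0, 1/7)
j=1 picked index 0: u0 ∈ [-1/8, 1/56)
j=2 picked index 1: u0 ∈ [-3/28, 1/140)
j=3 picked index 2: u0 ∈ [-33/280, 39/280)
j=4 picked index 2: u0 ∈ [-17/70, 1/70)
j=5 picked index 5: u0 ∈ [-3/56, 7/40)
j=6 picked index 5: u0 ∈ [-5/28, 1/20)
j=7 picked index 6: u0 ∈ [-3/40, 19/280)
intersection: [0, 1/140)

0 1/140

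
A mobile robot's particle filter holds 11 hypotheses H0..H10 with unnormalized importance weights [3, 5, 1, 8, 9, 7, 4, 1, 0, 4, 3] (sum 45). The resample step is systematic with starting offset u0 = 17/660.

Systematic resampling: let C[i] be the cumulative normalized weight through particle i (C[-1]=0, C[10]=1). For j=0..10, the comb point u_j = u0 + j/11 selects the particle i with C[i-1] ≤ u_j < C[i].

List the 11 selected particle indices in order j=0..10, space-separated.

C = [1/15, 8/45, 1/5, 17/45, 26/45, 11/15, 37/45, 38/45, 38/45, 14/15, 1]
j=0: u_0=17/660 ∈ [0, 1/15) → index 0
j=1: u_1=7/60 ∈ [1/15, 8/45) → index 1
j=2: u_2=137/660 ∈ [1/5, 17/45) → index 3
j=3: u_3=197/660 ∈ [1/5, 17/45) → index 3
j=4: u_4=257/660 ∈ [17/45, 26/45) → index 4
j=5: u_5=317/660 ∈ [17/45, 26/45) → index 4
j=6: u_6=377/660 ∈ [17/45, 26/45) → index 4
j=7: u_7=437/660 ∈ [26/45, 11/15) → index 5
j=8: u_8=497/660 ∈ [11/15, 37/45) → index 6
j=9: u_9=557/660 ∈ [37/45, 38/45) → index 7
j=10: u_10=617/660 ∈ [14/15, 1) → index 10

0 1 3 3 4 4 4 5 6 7 10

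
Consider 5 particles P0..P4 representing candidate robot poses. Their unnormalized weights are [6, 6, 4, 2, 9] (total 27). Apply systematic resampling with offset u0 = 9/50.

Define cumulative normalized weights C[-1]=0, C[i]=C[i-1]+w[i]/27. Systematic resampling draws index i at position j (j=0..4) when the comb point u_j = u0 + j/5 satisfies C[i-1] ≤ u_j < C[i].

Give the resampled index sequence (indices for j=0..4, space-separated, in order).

C = [2/9, 4/9, 16/27, 2/3, 1]
j=0: u_0=9/50 ∈ [0, 2/9) → index 0
j=1: u_1=19/50 ∈ [2/9, 4/9) → index 1
j=2: u_2=29/50 ∈ [4/9, 16/27) → index 2
j=3: u_3=39/50 ∈ [2/3, 1) → index 4
j=4: u_4=49/50 ∈ [2/3, 1) → index 4

0 1 2 4 4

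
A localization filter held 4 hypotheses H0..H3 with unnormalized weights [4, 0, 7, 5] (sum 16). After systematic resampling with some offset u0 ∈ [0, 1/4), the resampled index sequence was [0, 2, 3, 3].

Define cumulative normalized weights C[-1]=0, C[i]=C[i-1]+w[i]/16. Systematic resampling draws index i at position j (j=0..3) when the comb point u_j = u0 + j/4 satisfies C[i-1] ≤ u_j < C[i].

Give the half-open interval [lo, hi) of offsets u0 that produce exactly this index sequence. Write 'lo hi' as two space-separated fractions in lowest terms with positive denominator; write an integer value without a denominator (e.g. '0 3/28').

3/16 1/4

C = [1/4, 1/4, 11/16, 1]
j=0 picked index 0: u0 ∈ [0, 1/4)
j=1 picked index 2: u0 ∈ [0, 7/16)
j=2 picked index 3: u0 ∈ [3/16, 1/2)
j=3 picked index 3: u0 ∈ [-1/16, 1/4)
intersection: [3/16, 1/4)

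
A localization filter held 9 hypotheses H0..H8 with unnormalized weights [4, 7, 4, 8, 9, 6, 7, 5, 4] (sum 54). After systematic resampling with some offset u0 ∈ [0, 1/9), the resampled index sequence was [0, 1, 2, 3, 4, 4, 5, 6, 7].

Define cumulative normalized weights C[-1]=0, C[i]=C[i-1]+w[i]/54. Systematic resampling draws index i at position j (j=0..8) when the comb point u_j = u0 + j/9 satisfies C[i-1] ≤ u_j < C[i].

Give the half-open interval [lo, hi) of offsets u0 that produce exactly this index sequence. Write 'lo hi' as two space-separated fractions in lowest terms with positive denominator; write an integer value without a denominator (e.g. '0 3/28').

0 1/27

C = [2/27, 11/54, 5/18, 23/54, 16/27, 19/27, 5/6, 25/27, 1]
j=0 picked index 0: u0 ∈ [0, 2/27)
j=1 picked index 1: u0 ∈ [-1/27, 5/54)
j=2 picked index 2: u0 ∈ [-1/54, 1/18)
j=3 picked index 3: u0 ∈ [-1/18, 5/54)
j=4 picked index 4: u0 ∈ [-1/54, 4/27)
j=5 picked index 4: u0 ∈ [-7/54, 1/27)
j=6 picked index 5: u0 ∈ [-2/27, 1/27)
j=7 picked index 6: u0 ∈ [-2/27, 1/18)
j=8 picked index 7: u0 ∈ [-1/18, 1/27)
intersection: [0, 1/27)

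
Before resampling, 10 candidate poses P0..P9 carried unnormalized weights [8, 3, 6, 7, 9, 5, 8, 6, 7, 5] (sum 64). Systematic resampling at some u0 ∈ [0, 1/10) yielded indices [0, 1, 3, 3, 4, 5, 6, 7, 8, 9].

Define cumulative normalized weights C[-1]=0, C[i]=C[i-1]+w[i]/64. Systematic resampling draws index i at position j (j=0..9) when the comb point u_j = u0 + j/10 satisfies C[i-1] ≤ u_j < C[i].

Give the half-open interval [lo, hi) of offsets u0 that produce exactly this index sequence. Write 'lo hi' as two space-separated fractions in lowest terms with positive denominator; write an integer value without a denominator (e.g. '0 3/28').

21/320 23/320

C = [1/8, 11/64, 17/64, 3/8, 33/64, 19/32, 23/32, 13/16, 59/64, 1]
j=0 picked index 0: u0 ∈ [0, 1/8)
j=1 picked index 1: u0 ∈ [1/40, 23/320)
j=2 picked index 3: u0 ∈ [21/320, 7/40)
j=3 picked index 3: u0 ∈ [-11/320, 3/40)
j=4 picked index 4: u0 ∈ [-1/40, 37/320)
j=5 picked index 5: u0 ∈ [1/64, 3/32)
j=6 picked index 6: u0 ∈ [-1/160, 19/160)
j=7 picked index 7: u0 ∈ [3/160, 9/80)
j=8 picked index 8: u0 ∈ [1/80, 39/320)
j=9 picked index 9: u0 ∈ [7/320, 1/10)
intersection: [21/320, 23/320)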